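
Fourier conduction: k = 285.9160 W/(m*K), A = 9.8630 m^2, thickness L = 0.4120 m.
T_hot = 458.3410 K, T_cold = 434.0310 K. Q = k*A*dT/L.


dT = 24.3100 K
Q = 285.9160 * 9.8630 * 24.3100 / 0.4120 = 166393.0702 W

166393.0702 W


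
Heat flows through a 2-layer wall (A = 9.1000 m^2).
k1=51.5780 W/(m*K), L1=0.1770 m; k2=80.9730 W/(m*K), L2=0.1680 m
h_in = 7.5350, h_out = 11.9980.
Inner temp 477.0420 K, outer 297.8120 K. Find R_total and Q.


R_conv_in = 1/(7.5350*9.1000) = 0.0146
R_1 = 0.1770/(51.5780*9.1000) = 0.0004
R_2 = 0.1680/(80.9730*9.1000) = 0.0002
R_conv_out = 1/(11.9980*9.1000) = 0.0092
R_total = 0.0243 K/W
Q = 179.2300 / 0.0243 = 7361.1501 W

R_total = 0.0243 K/W, Q = 7361.1501 W


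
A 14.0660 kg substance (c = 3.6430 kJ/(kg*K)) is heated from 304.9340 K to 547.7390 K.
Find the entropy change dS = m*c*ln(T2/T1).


T2/T1 = 1.7963
ln(T2/T1) = 0.5857
dS = 14.0660 * 3.6430 * 0.5857 = 30.0129 kJ/K

30.0129 kJ/K


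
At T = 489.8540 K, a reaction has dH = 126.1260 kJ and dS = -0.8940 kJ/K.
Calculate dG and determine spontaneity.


T*dS = 489.8540 * -0.8940 = -437.9295 kJ
dG = 126.1260 + 437.9295 = 564.0555 kJ (non-spontaneous)

dG = 564.0555 kJ, non-spontaneous


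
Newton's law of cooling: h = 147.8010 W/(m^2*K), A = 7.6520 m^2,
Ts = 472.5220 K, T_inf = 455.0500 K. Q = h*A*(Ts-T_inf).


dT = 17.4720 K
Q = 147.8010 * 7.6520 * 17.4720 = 19760.3647 W

19760.3647 W


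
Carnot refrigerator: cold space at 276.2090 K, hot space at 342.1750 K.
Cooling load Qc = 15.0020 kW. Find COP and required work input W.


COP = 276.2090 / 65.9660 = 4.1871
W = 15.0020 / 4.1871 = 3.5829 kW

COP = 4.1871, W = 3.5829 kW


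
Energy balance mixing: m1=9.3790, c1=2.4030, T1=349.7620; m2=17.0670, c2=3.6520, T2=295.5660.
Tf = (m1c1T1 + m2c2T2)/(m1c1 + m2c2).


num = 26305.0838
den = 84.8664
Tf = 309.9587 K

309.9587 K


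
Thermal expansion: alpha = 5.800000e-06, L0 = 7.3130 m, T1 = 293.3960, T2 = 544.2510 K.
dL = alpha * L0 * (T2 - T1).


dT = 250.8550 K
dL = 5.800000e-06 * 7.3130 * 250.8550 = 0.010640 m
L_final = 7.323640 m

dL = 0.010640 m


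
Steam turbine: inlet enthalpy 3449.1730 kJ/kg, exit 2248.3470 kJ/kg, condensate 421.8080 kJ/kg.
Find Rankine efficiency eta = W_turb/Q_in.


W = 1200.8260 kJ/kg
Q_in = 3027.3650 kJ/kg
eta = 0.3967 = 39.6657%

eta = 39.6657%


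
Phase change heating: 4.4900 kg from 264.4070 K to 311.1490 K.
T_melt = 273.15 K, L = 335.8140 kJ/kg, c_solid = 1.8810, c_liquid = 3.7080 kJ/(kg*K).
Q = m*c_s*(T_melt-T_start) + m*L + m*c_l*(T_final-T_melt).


Q1 (sensible, solid) = 4.4900 * 1.8810 * 8.7430 = 73.8407 kJ
Q2 (latent) = 4.4900 * 335.8140 = 1507.8049 kJ
Q3 (sensible, liquid) = 4.4900 * 3.7080 * 37.9990 = 632.6423 kJ
Q_total = 2214.2878 kJ

2214.2878 kJ


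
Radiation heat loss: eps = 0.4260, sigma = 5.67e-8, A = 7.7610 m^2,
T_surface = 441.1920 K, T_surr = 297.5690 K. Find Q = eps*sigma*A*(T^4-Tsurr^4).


T^4 = 3.7889e+10
Tsurr^4 = 7.8406e+09
Q = 0.4260 * 5.67e-8 * 7.7610 * 3.0048e+10 = 5632.8476 W

5632.8476 W


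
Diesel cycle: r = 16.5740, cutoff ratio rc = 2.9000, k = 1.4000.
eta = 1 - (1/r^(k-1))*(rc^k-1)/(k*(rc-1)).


r^(k-1) = 3.0745
rc^k = 4.4397
eta = 0.5794 = 57.9397%

57.9397%


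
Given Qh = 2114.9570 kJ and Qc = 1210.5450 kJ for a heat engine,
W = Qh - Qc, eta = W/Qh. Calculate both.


W = 2114.9570 - 1210.5450 = 904.4120 kJ
eta = 904.4120 / 2114.9570 = 0.4276 = 42.7627%

W = 904.4120 kJ, eta = 42.7627%


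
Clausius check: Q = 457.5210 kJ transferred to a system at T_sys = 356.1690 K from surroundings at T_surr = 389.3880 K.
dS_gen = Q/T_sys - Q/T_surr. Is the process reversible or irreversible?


dS_sys = 457.5210/356.1690 = 1.2846 kJ/K
dS_surr = -457.5210/389.3880 = -1.1750 kJ/K
dS_gen = 1.2846 - 1.1750 = 0.1096 kJ/K (irreversible)

dS_gen = 0.1096 kJ/K, irreversible


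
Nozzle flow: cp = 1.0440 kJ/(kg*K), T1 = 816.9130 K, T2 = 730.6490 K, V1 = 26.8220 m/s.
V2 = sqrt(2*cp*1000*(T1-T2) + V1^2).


dT = 86.2640 K
2*cp*1000*dT = 180119.2320
V1^2 = 719.4197
V2 = sqrt(180838.6517) = 425.2513 m/s

425.2513 m/s


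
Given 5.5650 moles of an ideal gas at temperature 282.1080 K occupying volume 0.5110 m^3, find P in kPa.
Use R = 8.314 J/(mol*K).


P = nRT/V = 5.5650 * 8.314 * 282.1080 / 0.5110
= 13052.4065 / 0.5110 = 25542.8699 Pa = 25.5429 kPa

25.5429 kPa


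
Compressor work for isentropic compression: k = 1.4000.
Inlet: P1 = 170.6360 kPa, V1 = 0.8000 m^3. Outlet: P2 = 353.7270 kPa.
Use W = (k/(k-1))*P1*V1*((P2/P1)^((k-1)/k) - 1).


(k-1)/k = 0.2857
(P2/P1)^exp = 1.2316
W = 3.5000 * 170.6360 * 0.8000 * (1.2316 - 1) = 110.6361 kJ

110.6361 kJ


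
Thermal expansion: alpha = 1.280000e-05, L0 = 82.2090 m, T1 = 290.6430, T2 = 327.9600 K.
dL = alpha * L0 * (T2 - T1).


dT = 37.3170 K
dL = 1.280000e-05 * 82.2090 * 37.3170 = 0.039268 m
L_final = 82.248268 m

dL = 0.039268 m


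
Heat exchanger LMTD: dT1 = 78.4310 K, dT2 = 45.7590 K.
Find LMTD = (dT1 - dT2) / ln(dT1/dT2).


dT1/dT2 = 1.7140
ln(dT1/dT2) = 0.5388
LMTD = 32.6720 / 0.5388 = 60.6350 K

60.6350 K


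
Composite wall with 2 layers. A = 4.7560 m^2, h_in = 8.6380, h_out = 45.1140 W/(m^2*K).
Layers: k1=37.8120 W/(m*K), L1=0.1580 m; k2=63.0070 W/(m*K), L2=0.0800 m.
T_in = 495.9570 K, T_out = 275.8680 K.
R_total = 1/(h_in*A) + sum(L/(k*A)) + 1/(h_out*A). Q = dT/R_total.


R_conv_in = 1/(8.6380*4.7560) = 0.0243
R_1 = 0.1580/(37.8120*4.7560) = 0.0009
R_2 = 0.0800/(63.0070*4.7560) = 0.0003
R_conv_out = 1/(45.1140*4.7560) = 0.0047
R_total = 0.0301 K/W
Q = 220.0890 / 0.0301 = 7300.3878 W

R_total = 0.0301 K/W, Q = 7300.3878 W


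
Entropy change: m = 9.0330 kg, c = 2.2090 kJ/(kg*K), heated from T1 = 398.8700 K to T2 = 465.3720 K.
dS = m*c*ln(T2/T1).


T2/T1 = 1.1667
ln(T2/T1) = 0.1542
dS = 9.0330 * 2.2090 * 0.1542 = 3.0769 kJ/K

3.0769 kJ/K


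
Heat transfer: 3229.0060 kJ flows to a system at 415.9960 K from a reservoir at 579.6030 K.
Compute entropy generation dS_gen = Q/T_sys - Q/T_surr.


dS_sys = 3229.0060/415.9960 = 7.7621 kJ/K
dS_surr = -3229.0060/579.6030 = -5.5711 kJ/K
dS_gen = 7.7621 - 5.5711 = 2.1910 kJ/K (irreversible)

dS_gen = 2.1910 kJ/K, irreversible


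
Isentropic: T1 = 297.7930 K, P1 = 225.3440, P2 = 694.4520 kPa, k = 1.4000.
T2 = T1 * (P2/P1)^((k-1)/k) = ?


(k-1)/k = 0.2857
(P2/P1)^exp = 1.3793
T2 = 297.7930 * 1.3793 = 410.7434 K

410.7434 K


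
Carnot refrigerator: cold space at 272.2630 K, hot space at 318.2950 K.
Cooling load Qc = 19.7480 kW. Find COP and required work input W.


COP = 272.2630 / 46.0320 = 5.9146
W = 19.7480 / 5.9146 = 3.3388 kW

COP = 5.9146, W = 3.3388 kW


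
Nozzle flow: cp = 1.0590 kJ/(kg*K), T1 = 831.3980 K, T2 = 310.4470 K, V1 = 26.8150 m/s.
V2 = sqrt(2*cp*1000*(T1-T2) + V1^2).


dT = 520.9510 K
2*cp*1000*dT = 1103374.2180
V1^2 = 719.0442
V2 = sqrt(1104093.2622) = 1050.7584 m/s

1050.7584 m/s


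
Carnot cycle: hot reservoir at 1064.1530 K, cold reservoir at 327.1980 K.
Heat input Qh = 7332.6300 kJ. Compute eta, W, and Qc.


eta = 1 - 327.1980/1064.1530 = 0.6925
W = 0.6925 * 7332.6300 = 5078.0464 kJ
Qc = 7332.6300 - 5078.0464 = 2254.5836 kJ

eta = 69.2527%, W = 5078.0464 kJ, Qc = 2254.5836 kJ


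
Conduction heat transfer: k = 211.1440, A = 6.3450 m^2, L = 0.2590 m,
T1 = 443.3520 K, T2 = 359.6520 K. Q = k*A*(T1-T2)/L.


dT = 83.7000 K
Q = 211.1440 * 6.3450 * 83.7000 / 0.2590 = 432948.3263 W

432948.3263 W


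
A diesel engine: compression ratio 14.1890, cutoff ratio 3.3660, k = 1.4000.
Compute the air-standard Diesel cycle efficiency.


r^(k-1) = 2.8892
rc^k = 5.4697
eta = 0.5330 = 53.2964%

53.2964%


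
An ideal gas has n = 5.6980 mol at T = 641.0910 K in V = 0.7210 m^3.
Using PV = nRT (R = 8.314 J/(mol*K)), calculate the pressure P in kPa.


P = nRT/V = 5.6980 * 8.314 * 641.0910 / 0.7210
= 30370.5142 / 0.7210 = 42122.7659 Pa = 42.1228 kPa

42.1228 kPa


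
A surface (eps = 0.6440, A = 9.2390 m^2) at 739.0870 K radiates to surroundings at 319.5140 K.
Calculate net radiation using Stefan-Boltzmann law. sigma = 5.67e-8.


T^4 = 2.9839e+11
Tsurr^4 = 1.0422e+10
Q = 0.6440 * 5.67e-8 * 9.2390 * 2.8797e+11 = 97148.4179 W

97148.4179 W


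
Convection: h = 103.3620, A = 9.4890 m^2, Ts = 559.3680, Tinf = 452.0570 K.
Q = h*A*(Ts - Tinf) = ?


dT = 107.3110 K
Q = 103.3620 * 9.4890 * 107.3110 = 105250.8454 W

105250.8454 W


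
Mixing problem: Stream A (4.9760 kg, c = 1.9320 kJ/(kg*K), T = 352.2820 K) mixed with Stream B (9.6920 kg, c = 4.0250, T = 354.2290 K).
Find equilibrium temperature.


num = 17205.2891
den = 48.6239
Tf = 353.8441 K

353.8441 K


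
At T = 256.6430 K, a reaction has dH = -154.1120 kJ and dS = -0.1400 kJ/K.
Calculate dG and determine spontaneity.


T*dS = 256.6430 * -0.1400 = -35.9300 kJ
dG = -154.1120 + 35.9300 = -118.1820 kJ (spontaneous)

dG = -118.1820 kJ, spontaneous


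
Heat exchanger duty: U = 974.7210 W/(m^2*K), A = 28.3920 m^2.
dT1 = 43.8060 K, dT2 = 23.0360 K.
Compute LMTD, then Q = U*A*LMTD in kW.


LMTD = 32.3162 K
Q = 974.7210 * 28.3920 * 32.3162 = 894326.2990 W = 894.3263 kW

894.3263 kW


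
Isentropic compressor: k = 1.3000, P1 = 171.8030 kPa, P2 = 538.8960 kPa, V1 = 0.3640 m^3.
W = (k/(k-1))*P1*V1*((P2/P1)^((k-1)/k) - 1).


(k-1)/k = 0.2308
(P2/P1)^exp = 1.3019
W = 4.3333 * 171.8030 * 0.3640 * (1.3019 - 1) = 81.8067 kJ

81.8067 kJ


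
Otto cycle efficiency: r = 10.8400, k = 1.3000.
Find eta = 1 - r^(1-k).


r^(k-1) = 2.0441
eta = 1 - 1/2.0441 = 0.5108 = 51.0795%

51.0795%


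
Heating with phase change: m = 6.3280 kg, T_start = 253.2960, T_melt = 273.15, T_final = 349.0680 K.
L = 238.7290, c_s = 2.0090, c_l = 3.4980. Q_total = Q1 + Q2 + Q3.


Q1 (sensible, solid) = 6.3280 * 2.0090 * 19.8540 = 252.4029 kJ
Q2 (latent) = 6.3280 * 238.7290 = 1510.6771 kJ
Q3 (sensible, liquid) = 6.3280 * 3.4980 * 75.9180 = 1680.4710 kJ
Q_total = 3443.5511 kJ

3443.5511 kJ


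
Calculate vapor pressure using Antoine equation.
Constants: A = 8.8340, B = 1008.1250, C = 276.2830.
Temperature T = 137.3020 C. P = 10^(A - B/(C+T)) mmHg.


C+T = 413.5850
B/(C+T) = 2.4375
log10(P) = 8.8340 - 2.4375 = 6.3965
P = 10^6.3965 = 2491563.9770 mmHg

2491563.9770 mmHg


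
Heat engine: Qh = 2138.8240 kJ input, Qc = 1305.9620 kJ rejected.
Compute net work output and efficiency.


W = 2138.8240 - 1305.9620 = 832.8620 kJ
eta = 832.8620 / 2138.8240 = 0.3894 = 38.9402%

W = 832.8620 kJ, eta = 38.9402%


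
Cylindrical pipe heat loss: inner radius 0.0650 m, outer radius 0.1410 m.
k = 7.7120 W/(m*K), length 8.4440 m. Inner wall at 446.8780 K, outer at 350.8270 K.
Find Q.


dT = 96.0510 K
ln(ro/ri) = 0.7744
Q = 2*pi*7.7120*8.4440*96.0510 / 0.7744 = 50751.2818 W

50751.2818 W


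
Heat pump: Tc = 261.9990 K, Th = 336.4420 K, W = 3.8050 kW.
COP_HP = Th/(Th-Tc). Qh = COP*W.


COP = 336.4420 / 74.4430 = 4.5195
Qh = 4.5195 * 3.8050 = 17.1965 kW

COP = 4.5195, Qh = 17.1965 kW


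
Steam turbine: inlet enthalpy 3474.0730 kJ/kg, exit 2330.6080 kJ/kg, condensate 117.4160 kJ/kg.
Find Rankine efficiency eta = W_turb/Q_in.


W = 1143.4650 kJ/kg
Q_in = 3356.6570 kJ/kg
eta = 0.3407 = 34.0656%

eta = 34.0656%


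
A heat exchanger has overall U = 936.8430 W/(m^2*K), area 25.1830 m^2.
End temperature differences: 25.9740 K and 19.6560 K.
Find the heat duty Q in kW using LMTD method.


LMTD = 22.6684 K
Q = 936.8430 * 25.1830 * 22.6684 = 534805.7280 W = 534.8057 kW

534.8057 kW


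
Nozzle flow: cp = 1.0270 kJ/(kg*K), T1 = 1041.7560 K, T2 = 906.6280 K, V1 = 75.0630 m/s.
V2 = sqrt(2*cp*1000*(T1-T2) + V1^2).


dT = 135.1280 K
2*cp*1000*dT = 277552.9120
V1^2 = 5634.4540
V2 = sqrt(283187.3660) = 532.1535 m/s

532.1535 m/s


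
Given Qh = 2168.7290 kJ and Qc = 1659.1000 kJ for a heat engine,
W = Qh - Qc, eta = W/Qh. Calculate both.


W = 2168.7290 - 1659.1000 = 509.6290 kJ
eta = 509.6290 / 2168.7290 = 0.2350 = 23.4990%

W = 509.6290 kJ, eta = 23.4990%


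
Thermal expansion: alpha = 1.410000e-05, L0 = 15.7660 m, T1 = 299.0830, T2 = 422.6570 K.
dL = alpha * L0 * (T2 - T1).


dT = 123.5740 K
dL = 1.410000e-05 * 15.7660 * 123.5740 = 0.027471 m
L_final = 15.793471 m

dL = 0.027471 m


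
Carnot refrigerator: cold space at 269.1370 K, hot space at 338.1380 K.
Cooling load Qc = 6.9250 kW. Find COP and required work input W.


COP = 269.1370 / 69.0010 = 3.9005
W = 6.9250 / 3.9005 = 1.7754 kW

COP = 3.9005, W = 1.7754 kW


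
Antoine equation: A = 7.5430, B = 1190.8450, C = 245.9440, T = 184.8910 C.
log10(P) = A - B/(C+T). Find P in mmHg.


C+T = 430.8350
B/(C+T) = 2.7640
log10(P) = 7.5430 - 2.7640 = 4.7790
P = 10^4.7790 = 60111.8927 mmHg

60111.8927 mmHg


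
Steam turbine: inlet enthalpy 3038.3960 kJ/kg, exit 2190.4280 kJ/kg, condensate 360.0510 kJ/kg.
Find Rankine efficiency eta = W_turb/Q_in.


W = 847.9680 kJ/kg
Q_in = 2678.3450 kJ/kg
eta = 0.3166 = 31.6601%

eta = 31.6601%


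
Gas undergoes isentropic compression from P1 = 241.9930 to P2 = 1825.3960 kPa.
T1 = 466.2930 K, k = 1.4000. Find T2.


(k-1)/k = 0.2857
(P2/P1)^exp = 1.7813
T2 = 466.2930 * 1.7813 = 830.5938 K

830.5938 K


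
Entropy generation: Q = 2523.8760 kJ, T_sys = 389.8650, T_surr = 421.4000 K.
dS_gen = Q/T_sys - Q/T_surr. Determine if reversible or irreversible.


dS_sys = 2523.8760/389.8650 = 6.4737 kJ/K
dS_surr = -2523.8760/421.4000 = -5.9893 kJ/K
dS_gen = 6.4737 - 5.9893 = 0.4845 kJ/K (irreversible)

dS_gen = 0.4845 kJ/K, irreversible


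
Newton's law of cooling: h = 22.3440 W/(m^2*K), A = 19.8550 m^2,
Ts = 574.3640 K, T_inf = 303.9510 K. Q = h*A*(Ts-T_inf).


dT = 270.4130 K
Q = 22.3440 * 19.8550 * 270.4130 = 119966.0558 W

119966.0558 W


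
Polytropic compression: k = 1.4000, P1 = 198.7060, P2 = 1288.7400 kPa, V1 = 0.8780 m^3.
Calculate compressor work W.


(k-1)/k = 0.2857
(P2/P1)^exp = 1.7060
W = 3.5000 * 198.7060 * 0.8780 * (1.7060 - 1) = 431.1192 kJ

431.1192 kJ


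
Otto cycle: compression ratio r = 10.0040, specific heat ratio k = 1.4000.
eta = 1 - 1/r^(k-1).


r^(k-1) = 2.5123
eta = 1 - 1/2.5123 = 0.6020 = 60.1957%

60.1957%


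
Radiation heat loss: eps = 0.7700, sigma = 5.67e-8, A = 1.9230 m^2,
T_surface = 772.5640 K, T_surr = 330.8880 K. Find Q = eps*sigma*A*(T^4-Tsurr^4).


T^4 = 3.5624e+11
Tsurr^4 = 1.1987e+10
Q = 0.7700 * 5.67e-8 * 1.9230 * 3.4425e+11 = 28901.8304 W

28901.8304 W


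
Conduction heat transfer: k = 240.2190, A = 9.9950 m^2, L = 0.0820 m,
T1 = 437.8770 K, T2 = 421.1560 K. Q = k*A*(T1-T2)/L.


dT = 16.7210 K
Q = 240.2190 * 9.9950 * 16.7210 / 0.0820 = 489596.7742 W

489596.7742 W


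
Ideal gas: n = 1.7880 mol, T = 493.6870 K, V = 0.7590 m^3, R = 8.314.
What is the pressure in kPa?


P = nRT/V = 1.7880 * 8.314 * 493.6870 / 0.7590
= 7338.8705 / 0.7590 = 9669.1311 Pa = 9.6691 kPa

9.6691 kPa


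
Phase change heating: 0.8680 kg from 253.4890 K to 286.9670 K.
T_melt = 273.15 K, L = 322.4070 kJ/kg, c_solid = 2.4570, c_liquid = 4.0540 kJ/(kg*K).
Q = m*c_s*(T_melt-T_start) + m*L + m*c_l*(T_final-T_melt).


Q1 (sensible, solid) = 0.8680 * 2.4570 * 19.6610 = 41.9305 kJ
Q2 (latent) = 0.8680 * 322.4070 = 279.8493 kJ
Q3 (sensible, liquid) = 0.8680 * 4.0540 * 13.8170 = 48.6203 kJ
Q_total = 370.4001 kJ

370.4001 kJ


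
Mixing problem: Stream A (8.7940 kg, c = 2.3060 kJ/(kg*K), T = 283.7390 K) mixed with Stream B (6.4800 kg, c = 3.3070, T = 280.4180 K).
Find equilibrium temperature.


num = 11763.1112
den = 41.7083
Tf = 282.0327 K

282.0327 K


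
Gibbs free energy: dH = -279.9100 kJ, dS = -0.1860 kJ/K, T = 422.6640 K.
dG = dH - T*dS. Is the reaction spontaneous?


T*dS = 422.6640 * -0.1860 = -78.6155 kJ
dG = -279.9100 + 78.6155 = -201.2945 kJ (spontaneous)

dG = -201.2945 kJ, spontaneous


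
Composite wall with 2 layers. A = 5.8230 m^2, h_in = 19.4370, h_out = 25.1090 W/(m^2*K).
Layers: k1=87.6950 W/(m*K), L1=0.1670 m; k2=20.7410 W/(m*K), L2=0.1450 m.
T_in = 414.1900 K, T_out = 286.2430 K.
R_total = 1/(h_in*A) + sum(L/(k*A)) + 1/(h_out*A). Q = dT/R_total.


R_conv_in = 1/(19.4370*5.8230) = 0.0088
R_1 = 0.1670/(87.6950*5.8230) = 0.0003
R_2 = 0.1450/(20.7410*5.8230) = 0.0012
R_conv_out = 1/(25.1090*5.8230) = 0.0068
R_total = 0.0172 K/W
Q = 127.9470 / 0.0172 = 7437.7144 W

R_total = 0.0172 K/W, Q = 7437.7144 W


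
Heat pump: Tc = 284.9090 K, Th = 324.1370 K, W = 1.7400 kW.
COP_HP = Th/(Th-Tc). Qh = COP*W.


COP = 324.1370 / 39.2280 = 8.2629
Qh = 8.2629 * 1.7400 = 14.3774 kW

COP = 8.2629, Qh = 14.3774 kW


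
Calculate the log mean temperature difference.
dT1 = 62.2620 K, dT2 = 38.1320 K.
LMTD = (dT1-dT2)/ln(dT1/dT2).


dT1/dT2 = 1.6328
ln(dT1/dT2) = 0.4903
LMTD = 24.1300 / 0.4903 = 49.2150 K

49.2150 K


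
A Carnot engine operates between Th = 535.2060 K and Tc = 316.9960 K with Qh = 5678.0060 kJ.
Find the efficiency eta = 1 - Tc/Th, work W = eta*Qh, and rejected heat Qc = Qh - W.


eta = 1 - 316.9960/535.2060 = 0.4077
W = 0.4077 * 5678.0060 = 2314.9922 kJ
Qc = 5678.0060 - 2314.9922 = 3363.0138 kJ

eta = 40.7712%, W = 2314.9922 kJ, Qc = 3363.0138 kJ


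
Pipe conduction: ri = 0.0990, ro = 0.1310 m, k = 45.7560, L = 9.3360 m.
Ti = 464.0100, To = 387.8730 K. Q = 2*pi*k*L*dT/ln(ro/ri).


dT = 76.1370 K
ln(ro/ri) = 0.2801
Q = 2*pi*45.7560*9.3360*76.1370 / 0.2801 = 729636.1511 W

729636.1511 W


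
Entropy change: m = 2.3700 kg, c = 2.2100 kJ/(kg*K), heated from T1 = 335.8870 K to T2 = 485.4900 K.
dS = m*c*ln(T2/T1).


T2/T1 = 1.4454
ln(T2/T1) = 0.3684
dS = 2.3700 * 2.2100 * 0.3684 = 1.9295 kJ/K

1.9295 kJ/K


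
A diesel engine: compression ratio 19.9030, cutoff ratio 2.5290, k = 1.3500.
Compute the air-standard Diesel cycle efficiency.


r^(k-1) = 2.8485
rc^k = 3.4993
eta = 0.5749 = 57.4935%

57.4935%


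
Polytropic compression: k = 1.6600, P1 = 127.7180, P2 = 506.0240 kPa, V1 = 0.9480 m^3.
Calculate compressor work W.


(k-1)/k = 0.3976
(P2/P1)^exp = 1.7287
W = 2.5152 * 127.7180 * 0.9480 * (1.7287 - 1) = 221.9169 kJ

221.9169 kJ


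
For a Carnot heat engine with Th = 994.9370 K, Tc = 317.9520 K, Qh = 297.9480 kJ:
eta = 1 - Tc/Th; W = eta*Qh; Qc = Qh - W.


eta = 1 - 317.9520/994.9370 = 0.6804
W = 0.6804 * 297.9480 = 202.7328 kJ
Qc = 297.9480 - 202.7328 = 95.2152 kJ

eta = 68.0430%, W = 202.7328 kJ, Qc = 95.2152 kJ


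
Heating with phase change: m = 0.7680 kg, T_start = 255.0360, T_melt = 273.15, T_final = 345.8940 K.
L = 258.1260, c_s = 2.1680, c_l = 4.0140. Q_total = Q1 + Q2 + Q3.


Q1 (sensible, solid) = 0.7680 * 2.1680 * 18.1140 = 30.1602 kJ
Q2 (latent) = 0.7680 * 258.1260 = 198.2408 kJ
Q3 (sensible, liquid) = 0.7680 * 4.0140 * 72.7440 = 224.2517 kJ
Q_total = 452.6527 kJ

452.6527 kJ


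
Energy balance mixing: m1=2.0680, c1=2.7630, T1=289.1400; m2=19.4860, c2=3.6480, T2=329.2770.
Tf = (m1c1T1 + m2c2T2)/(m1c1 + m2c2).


num = 25058.7443
den = 76.7988
Tf = 326.2908 K

326.2908 K


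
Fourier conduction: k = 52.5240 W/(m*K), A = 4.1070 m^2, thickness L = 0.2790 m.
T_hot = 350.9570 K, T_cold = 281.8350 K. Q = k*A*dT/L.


dT = 69.1220 K
Q = 52.5240 * 4.1070 * 69.1220 / 0.2790 = 53443.4626 W

53443.4626 W


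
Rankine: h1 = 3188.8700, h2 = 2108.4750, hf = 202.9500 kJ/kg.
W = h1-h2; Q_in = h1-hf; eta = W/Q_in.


W = 1080.3950 kJ/kg
Q_in = 2985.9200 kJ/kg
eta = 0.3618 = 36.1830%

eta = 36.1830%


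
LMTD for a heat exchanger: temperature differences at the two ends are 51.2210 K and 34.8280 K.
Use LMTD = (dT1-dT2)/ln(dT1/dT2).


dT1/dT2 = 1.4707
ln(dT1/dT2) = 0.3857
LMTD = 16.3930 / 0.3857 = 42.4989 K

42.4989 K


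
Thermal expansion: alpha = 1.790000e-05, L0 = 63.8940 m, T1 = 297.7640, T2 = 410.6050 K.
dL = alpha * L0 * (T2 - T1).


dT = 112.8410 K
dL = 1.790000e-05 * 63.8940 * 112.8410 = 0.129057 m
L_final = 64.023057 m

dL = 0.129057 m


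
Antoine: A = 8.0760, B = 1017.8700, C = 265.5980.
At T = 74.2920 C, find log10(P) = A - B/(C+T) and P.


C+T = 339.8900
B/(C+T) = 2.9947
log10(P) = 8.0760 - 2.9947 = 5.0813
P = 10^5.0813 = 120585.7062 mmHg

120585.7062 mmHg


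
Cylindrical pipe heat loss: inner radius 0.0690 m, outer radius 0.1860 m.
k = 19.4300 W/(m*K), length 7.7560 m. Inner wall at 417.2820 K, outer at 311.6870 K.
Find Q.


dT = 105.5950 K
ln(ro/ri) = 0.9916
Q = 2*pi*19.4300*7.7560*105.5950 / 0.9916 = 100827.6658 W

100827.6658 W


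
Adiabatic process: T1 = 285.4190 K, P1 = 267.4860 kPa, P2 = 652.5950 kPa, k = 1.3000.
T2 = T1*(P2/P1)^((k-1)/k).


(k-1)/k = 0.2308
(P2/P1)^exp = 1.2285
T2 = 285.4190 * 1.2285 = 350.6466 K

350.6466 K


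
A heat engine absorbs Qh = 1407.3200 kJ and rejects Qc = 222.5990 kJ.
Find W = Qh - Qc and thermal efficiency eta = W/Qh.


W = 1407.3200 - 222.5990 = 1184.7210 kJ
eta = 1184.7210 / 1407.3200 = 0.8418 = 84.1828%

W = 1184.7210 kJ, eta = 84.1828%


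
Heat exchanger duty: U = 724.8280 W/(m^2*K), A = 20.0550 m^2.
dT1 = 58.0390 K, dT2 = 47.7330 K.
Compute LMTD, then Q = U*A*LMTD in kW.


LMTD = 52.7182 K
Q = 724.8280 * 20.0550 * 52.7182 = 766334.3577 W = 766.3344 kW

766.3344 kW


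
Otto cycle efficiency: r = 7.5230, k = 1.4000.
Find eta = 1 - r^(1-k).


r^(k-1) = 2.2416
eta = 1 - 1/2.2416 = 0.5539 = 55.3888%

55.3888%


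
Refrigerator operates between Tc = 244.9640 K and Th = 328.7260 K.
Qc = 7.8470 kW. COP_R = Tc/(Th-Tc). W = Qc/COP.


COP = 244.9640 / 83.7620 = 2.9245
W = 7.8470 / 2.9245 = 2.6832 kW

COP = 2.9245, W = 2.6832 kW


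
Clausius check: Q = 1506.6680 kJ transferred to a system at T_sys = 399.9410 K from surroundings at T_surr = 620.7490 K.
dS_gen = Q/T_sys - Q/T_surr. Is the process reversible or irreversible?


dS_sys = 1506.6680/399.9410 = 3.7672 kJ/K
dS_surr = -1506.6680/620.7490 = -2.4272 kJ/K
dS_gen = 3.7672 - 2.4272 = 1.3400 kJ/K (irreversible)

dS_gen = 1.3400 kJ/K, irreversible


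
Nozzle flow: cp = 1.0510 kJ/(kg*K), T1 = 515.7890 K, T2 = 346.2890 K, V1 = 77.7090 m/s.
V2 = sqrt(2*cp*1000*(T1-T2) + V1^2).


dT = 169.5000 K
2*cp*1000*dT = 356289.0000
V1^2 = 6038.6887
V2 = sqrt(362327.6887) = 601.9366 m/s

601.9366 m/s


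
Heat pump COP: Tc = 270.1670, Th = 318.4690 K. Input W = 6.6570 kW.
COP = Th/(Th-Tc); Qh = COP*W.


COP = 318.4690 / 48.3020 = 6.5933
Qh = 6.5933 * 6.6570 = 43.8915 kW

COP = 6.5933, Qh = 43.8915 kW


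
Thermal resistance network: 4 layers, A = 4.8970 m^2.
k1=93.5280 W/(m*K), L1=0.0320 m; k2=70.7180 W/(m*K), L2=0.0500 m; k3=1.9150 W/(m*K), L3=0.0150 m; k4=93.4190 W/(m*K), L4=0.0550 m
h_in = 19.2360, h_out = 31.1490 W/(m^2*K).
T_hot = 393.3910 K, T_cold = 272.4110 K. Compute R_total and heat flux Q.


R_conv_in = 1/(19.2360*4.8970) = 0.0106
R_1 = 0.0320/(93.5280*4.8970) = 6.9868e-05
R_2 = 0.0500/(70.7180*4.8970) = 0.0001
R_3 = 0.0150/(1.9150*4.8970) = 0.0016
R_4 = 0.0550/(93.4190*4.8970) = 0.0001
R_conv_out = 1/(31.1490*4.8970) = 0.0066
R_total = 0.0191 K/W
Q = 120.9800 / 0.0191 = 6332.1534 W

R_total = 0.0191 K/W, Q = 6332.1534 W


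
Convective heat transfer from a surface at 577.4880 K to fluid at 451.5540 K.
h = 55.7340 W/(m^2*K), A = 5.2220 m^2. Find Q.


dT = 125.9340 K
Q = 55.7340 * 5.2220 * 125.9340 = 36652.2026 W

36652.2026 W


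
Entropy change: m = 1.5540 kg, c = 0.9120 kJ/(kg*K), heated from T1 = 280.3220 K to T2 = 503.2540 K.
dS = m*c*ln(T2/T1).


T2/T1 = 1.7953
ln(T2/T1) = 0.5852
dS = 1.5540 * 0.9120 * 0.5852 = 0.8293 kJ/K

0.8293 kJ/K


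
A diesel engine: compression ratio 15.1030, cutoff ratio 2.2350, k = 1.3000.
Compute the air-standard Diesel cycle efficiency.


r^(k-1) = 2.2580
rc^k = 2.8449
eta = 0.4911 = 49.1098%

49.1098%


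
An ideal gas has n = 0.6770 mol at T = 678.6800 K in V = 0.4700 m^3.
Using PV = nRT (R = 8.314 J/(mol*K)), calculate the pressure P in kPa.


P = nRT/V = 0.6770 * 8.314 * 678.6800 / 0.4700
= 3820.0033 / 0.4700 = 8127.6666 Pa = 8.1277 kPa

8.1277 kPa


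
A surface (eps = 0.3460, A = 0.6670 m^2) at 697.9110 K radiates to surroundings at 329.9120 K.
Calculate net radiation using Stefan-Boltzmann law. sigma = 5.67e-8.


T^4 = 2.3725e+11
Tsurr^4 = 1.1847e+10
Q = 0.3460 * 5.67e-8 * 0.6670 * 2.2540e+11 = 2949.4372 W

2949.4372 W


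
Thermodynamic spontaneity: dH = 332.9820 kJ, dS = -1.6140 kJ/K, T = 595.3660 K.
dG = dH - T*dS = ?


T*dS = 595.3660 * -1.6140 = -960.9207 kJ
dG = 332.9820 + 960.9207 = 1293.9027 kJ (non-spontaneous)

dG = 1293.9027 kJ, non-spontaneous


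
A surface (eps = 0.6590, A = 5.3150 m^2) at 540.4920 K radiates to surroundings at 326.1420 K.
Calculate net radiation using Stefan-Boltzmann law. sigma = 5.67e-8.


T^4 = 8.5341e+10
Tsurr^4 = 1.1314e+10
Q = 0.6590 * 5.67e-8 * 5.3150 * 7.4027e+10 = 14701.4274 W

14701.4274 W


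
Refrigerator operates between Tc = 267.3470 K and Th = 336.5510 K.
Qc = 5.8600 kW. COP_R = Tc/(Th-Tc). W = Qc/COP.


COP = 267.3470 / 69.2040 = 3.8632
W = 5.8600 / 3.8632 = 1.5169 kW

COP = 3.8632, W = 1.5169 kW


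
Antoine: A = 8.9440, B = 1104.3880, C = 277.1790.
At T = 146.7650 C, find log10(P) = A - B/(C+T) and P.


C+T = 423.9440
B/(C+T) = 2.6050
log10(P) = 8.9440 - 2.6050 = 6.3390
P = 10^6.3390 = 2182565.3685 mmHg

2182565.3685 mmHg


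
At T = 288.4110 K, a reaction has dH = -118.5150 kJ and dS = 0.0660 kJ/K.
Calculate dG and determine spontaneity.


T*dS = 288.4110 * 0.0660 = 19.0351 kJ
dG = -118.5150 - 19.0351 = -137.5501 kJ (spontaneous)

dG = -137.5501 kJ, spontaneous


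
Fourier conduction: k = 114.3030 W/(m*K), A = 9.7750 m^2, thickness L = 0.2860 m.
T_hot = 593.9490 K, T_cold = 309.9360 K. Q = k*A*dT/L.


dT = 284.0130 K
Q = 114.3030 * 9.7750 * 284.0130 / 0.2860 = 1109549.2425 W

1109549.2425 W


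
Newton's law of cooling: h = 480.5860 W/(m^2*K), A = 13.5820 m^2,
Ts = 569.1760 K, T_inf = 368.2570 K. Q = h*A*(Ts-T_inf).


dT = 200.9190 K
Q = 480.5860 * 13.5820 * 200.9190 = 1311462.4166 W

1311462.4166 W


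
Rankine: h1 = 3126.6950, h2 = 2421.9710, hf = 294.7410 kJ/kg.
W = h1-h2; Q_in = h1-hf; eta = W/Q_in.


W = 704.7240 kJ/kg
Q_in = 2831.9540 kJ/kg
eta = 0.2488 = 24.8847%

eta = 24.8847%


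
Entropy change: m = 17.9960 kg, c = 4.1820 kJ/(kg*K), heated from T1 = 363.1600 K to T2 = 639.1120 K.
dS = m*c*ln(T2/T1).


T2/T1 = 1.7599
ln(T2/T1) = 0.5652
dS = 17.9960 * 4.1820 * 0.5652 = 42.5393 kJ/K

42.5393 kJ/K


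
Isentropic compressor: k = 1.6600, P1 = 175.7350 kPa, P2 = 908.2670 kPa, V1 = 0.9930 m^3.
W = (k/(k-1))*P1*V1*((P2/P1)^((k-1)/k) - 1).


(k-1)/k = 0.3976
(P2/P1)^exp = 1.9214
W = 2.5152 * 175.7350 * 0.9930 * (1.9214 - 1) = 404.4186 kJ

404.4186 kJ


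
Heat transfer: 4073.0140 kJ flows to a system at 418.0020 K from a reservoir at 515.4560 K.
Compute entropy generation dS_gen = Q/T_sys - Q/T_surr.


dS_sys = 4073.0140/418.0020 = 9.7440 kJ/K
dS_surr = -4073.0140/515.4560 = -7.9018 kJ/K
dS_gen = 9.7440 - 7.9018 = 1.8422 kJ/K (irreversible)

dS_gen = 1.8422 kJ/K, irreversible


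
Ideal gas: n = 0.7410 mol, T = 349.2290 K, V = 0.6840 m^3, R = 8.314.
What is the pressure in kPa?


P = nRT/V = 0.7410 * 8.314 * 349.2290 / 0.6840
= 2151.4860 / 0.6840 = 3145.4474 Pa = 3.1454 kPa

3.1454 kPa


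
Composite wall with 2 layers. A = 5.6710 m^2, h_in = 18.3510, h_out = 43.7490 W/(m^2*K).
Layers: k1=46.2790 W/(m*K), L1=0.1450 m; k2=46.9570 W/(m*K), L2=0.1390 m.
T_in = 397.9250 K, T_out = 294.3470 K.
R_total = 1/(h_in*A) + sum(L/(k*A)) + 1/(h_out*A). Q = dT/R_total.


R_conv_in = 1/(18.3510*5.6710) = 0.0096
R_1 = 0.1450/(46.2790*5.6710) = 0.0006
R_2 = 0.1390/(46.9570*5.6710) = 0.0005
R_conv_out = 1/(43.7490*5.6710) = 0.0040
R_total = 0.0147 K/W
Q = 103.5780 / 0.0147 = 7039.3474 W

R_total = 0.0147 K/W, Q = 7039.3474 W


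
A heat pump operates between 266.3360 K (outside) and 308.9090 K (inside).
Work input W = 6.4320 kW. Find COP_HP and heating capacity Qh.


COP = 308.9090 / 42.5730 = 7.2560
Qh = 7.2560 * 6.4320 = 46.6705 kW

COP = 7.2560, Qh = 46.6705 kW


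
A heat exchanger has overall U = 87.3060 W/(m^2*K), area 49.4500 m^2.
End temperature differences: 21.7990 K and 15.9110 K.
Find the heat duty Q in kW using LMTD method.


LMTD = 18.7008 K
Q = 87.3060 * 49.4500 * 18.7008 = 80736.4773 W = 80.7365 kW

80.7365 kW


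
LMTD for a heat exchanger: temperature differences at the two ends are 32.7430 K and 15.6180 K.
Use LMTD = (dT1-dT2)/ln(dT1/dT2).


dT1/dT2 = 2.0965
ln(dT1/dT2) = 0.7403
LMTD = 17.1250 / 0.7403 = 23.1336 K

23.1336 K


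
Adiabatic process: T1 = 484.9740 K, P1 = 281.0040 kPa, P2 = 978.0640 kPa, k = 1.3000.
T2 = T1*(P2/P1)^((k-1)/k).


(k-1)/k = 0.2308
(P2/P1)^exp = 1.3335
T2 = 484.9740 * 1.3335 = 646.7191 K

646.7191 K


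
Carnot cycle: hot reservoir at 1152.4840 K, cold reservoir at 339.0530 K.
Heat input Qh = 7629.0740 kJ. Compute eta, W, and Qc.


eta = 1 - 339.0530/1152.4840 = 0.7058
W = 0.7058 * 7629.0740 = 5384.6520 kJ
Qc = 7629.0740 - 5384.6520 = 2244.4220 kJ

eta = 70.5807%, W = 5384.6520 kJ, Qc = 2244.4220 kJ


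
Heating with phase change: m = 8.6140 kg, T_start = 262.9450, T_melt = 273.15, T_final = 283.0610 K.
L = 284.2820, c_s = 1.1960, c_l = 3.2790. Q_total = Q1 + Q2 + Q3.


Q1 (sensible, solid) = 8.6140 * 1.1960 * 10.2050 = 105.1354 kJ
Q2 (latent) = 8.6140 * 284.2820 = 2448.8051 kJ
Q3 (sensible, liquid) = 8.6140 * 3.2790 * 9.9110 = 279.9392 kJ
Q_total = 2833.8798 kJ

2833.8798 kJ


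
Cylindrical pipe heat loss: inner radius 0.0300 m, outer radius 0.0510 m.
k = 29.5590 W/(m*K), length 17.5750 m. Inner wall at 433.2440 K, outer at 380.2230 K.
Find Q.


dT = 53.0210 K
ln(ro/ri) = 0.5306
Q = 2*pi*29.5590*17.5750*53.0210 / 0.5306 = 326153.8321 W

326153.8321 W


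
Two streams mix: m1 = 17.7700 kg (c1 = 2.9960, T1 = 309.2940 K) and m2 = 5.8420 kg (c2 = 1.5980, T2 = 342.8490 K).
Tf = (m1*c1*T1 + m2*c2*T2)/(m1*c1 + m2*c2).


num = 19667.1508
den = 62.5744
Tf = 314.3001 K

314.3001 K


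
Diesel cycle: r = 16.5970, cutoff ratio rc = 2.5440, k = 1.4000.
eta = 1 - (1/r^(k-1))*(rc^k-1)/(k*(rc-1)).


r^(k-1) = 3.0762
rc^k = 3.6959
eta = 0.5946 = 59.4565%

59.4565%


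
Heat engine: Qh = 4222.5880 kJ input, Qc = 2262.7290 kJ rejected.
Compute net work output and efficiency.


W = 4222.5880 - 2262.7290 = 1959.8590 kJ
eta = 1959.8590 / 4222.5880 = 0.4641 = 46.4137%

W = 1959.8590 kJ, eta = 46.4137%


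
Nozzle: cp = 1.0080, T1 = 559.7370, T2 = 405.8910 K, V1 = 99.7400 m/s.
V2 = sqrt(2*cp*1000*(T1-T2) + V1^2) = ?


dT = 153.8460 K
2*cp*1000*dT = 310153.5360
V1^2 = 9948.0676
V2 = sqrt(320101.6036) = 565.7752 m/s

565.7752 m/s


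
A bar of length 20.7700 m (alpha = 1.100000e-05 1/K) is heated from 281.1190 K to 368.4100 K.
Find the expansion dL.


dT = 87.2910 K
dL = 1.100000e-05 * 20.7700 * 87.2910 = 0.019943 m
L_final = 20.789943 m

dL = 0.019943 m


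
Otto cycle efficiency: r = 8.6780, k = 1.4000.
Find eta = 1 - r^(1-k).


r^(k-1) = 2.3734
eta = 1 - 1/2.3734 = 0.5787 = 57.8661%

57.8661%


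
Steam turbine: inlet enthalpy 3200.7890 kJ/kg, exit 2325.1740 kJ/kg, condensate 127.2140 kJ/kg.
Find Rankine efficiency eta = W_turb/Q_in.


W = 875.6150 kJ/kg
Q_in = 3073.5750 kJ/kg
eta = 0.2849 = 28.4885%

eta = 28.4885%


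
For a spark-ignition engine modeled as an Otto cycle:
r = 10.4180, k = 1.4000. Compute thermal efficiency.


r^(k-1) = 2.5534
eta = 1 - 1/2.5534 = 0.6084 = 60.8361%

60.8361%


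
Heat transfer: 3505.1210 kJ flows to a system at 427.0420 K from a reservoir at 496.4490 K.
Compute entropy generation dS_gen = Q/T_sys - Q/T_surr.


dS_sys = 3505.1210/427.0420 = 8.2079 kJ/K
dS_surr = -3505.1210/496.4490 = -7.0604 kJ/K
dS_gen = 8.2079 - 7.0604 = 1.1475 kJ/K (irreversible)

dS_gen = 1.1475 kJ/K, irreversible


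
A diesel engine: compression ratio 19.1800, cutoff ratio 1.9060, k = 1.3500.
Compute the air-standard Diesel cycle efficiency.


r^(k-1) = 2.8119
rc^k = 2.3887
eta = 0.5962 = 59.6209%

59.6209%


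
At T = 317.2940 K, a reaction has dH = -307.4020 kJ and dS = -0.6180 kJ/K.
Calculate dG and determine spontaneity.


T*dS = 317.2940 * -0.6180 = -196.0877 kJ
dG = -307.4020 + 196.0877 = -111.3143 kJ (spontaneous)

dG = -111.3143 kJ, spontaneous


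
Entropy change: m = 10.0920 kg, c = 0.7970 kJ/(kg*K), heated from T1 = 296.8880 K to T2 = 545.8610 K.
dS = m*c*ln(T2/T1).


T2/T1 = 1.8386
ln(T2/T1) = 0.6090
dS = 10.0920 * 0.7970 * 0.6090 = 4.8985 kJ/K

4.8985 kJ/K


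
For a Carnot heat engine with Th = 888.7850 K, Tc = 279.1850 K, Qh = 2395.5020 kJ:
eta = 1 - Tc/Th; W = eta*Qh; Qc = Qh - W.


eta = 1 - 279.1850/888.7850 = 0.6859
W = 0.6859 * 2395.5020 = 1643.0273 kJ
Qc = 2395.5020 - 1643.0273 = 752.4747 kJ

eta = 68.5880%, W = 1643.0273 kJ, Qc = 752.4747 kJ


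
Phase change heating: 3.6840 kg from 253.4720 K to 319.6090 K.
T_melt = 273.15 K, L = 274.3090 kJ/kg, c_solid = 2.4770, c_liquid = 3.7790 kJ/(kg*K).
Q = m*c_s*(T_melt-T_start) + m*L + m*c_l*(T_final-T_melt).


Q1 (sensible, solid) = 3.6840 * 2.4770 * 19.6780 = 179.5670 kJ
Q2 (latent) = 3.6840 * 274.3090 = 1010.5544 kJ
Q3 (sensible, liquid) = 3.6840 * 3.7790 * 46.4590 = 646.7946 kJ
Q_total = 1836.9160 kJ

1836.9160 kJ


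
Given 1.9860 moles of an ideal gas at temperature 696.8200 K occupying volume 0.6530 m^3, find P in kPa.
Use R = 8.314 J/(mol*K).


P = nRT/V = 1.9860 * 8.314 * 696.8200 / 0.6530
= 11505.6159 / 0.6530 = 17619.6262 Pa = 17.6196 kPa

17.6196 kPa


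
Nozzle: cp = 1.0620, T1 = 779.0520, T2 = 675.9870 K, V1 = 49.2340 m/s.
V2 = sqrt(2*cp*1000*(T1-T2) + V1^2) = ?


dT = 103.0650 K
2*cp*1000*dT = 218910.0600
V1^2 = 2423.9868
V2 = sqrt(221334.0468) = 470.4615 m/s

470.4615 m/s


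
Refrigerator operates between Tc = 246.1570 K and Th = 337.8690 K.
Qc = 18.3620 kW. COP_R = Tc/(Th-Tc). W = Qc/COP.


COP = 246.1570 / 91.7120 = 2.6840
W = 18.3620 / 2.6840 = 6.8412 kW

COP = 2.6840, W = 6.8412 kW


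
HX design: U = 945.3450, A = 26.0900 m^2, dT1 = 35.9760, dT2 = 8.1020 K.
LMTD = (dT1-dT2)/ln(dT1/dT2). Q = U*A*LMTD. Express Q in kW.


LMTD = 18.6981 K
Q = 945.3450 * 26.0900 * 18.6981 = 461170.4586 W = 461.1705 kW

461.1705 kW


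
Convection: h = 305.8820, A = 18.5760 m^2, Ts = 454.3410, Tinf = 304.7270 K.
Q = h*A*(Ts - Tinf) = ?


dT = 149.6140 K
Q = 305.8820 * 18.5760 * 149.6140 = 850116.3281 W

850116.3281 W


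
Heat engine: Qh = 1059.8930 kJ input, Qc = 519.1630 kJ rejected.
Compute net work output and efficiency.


W = 1059.8930 - 519.1630 = 540.7300 kJ
eta = 540.7300 / 1059.8930 = 0.5102 = 51.0174%

W = 540.7300 kJ, eta = 51.0174%


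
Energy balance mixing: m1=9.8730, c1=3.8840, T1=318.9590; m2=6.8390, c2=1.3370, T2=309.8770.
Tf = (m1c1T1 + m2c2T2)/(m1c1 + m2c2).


num = 15064.4709
den = 47.4905
Tf = 317.2104 K

317.2104 K


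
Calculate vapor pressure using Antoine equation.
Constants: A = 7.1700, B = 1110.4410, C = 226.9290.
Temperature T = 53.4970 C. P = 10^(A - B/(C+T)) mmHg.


C+T = 280.4260
B/(C+T) = 3.9598
log10(P) = 7.1700 - 3.9598 = 3.2102
P = 10^3.2102 = 1622.4222 mmHg

1622.4222 mmHg


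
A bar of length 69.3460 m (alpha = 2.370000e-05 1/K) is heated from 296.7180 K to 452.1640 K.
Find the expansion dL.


dT = 155.4460 K
dL = 2.370000e-05 * 69.3460 * 155.4460 = 0.255476 m
L_final = 69.601476 m

dL = 0.255476 m


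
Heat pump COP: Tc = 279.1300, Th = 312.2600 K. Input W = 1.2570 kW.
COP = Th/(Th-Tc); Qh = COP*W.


COP = 312.2600 / 33.1300 = 9.4253
Qh = 9.4253 * 1.2570 = 11.8476 kW

COP = 9.4253, Qh = 11.8476 kW


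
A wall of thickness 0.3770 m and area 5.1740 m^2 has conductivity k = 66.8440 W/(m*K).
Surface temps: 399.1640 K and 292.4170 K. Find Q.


dT = 106.7470 K
Q = 66.8440 * 5.1740 * 106.7470 / 0.3770 = 97927.1653 W

97927.1653 W


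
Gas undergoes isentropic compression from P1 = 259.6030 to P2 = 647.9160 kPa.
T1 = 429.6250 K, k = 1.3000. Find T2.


(k-1)/k = 0.2308
(P2/P1)^exp = 1.2350
T2 = 429.6250 * 1.2350 = 530.5828 K

530.5828 K


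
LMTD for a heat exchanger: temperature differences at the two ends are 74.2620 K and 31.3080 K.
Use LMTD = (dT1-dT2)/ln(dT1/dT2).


dT1/dT2 = 2.3720
ln(dT1/dT2) = 0.8637
LMTD = 42.9540 / 0.8637 = 49.7311 K

49.7311 K


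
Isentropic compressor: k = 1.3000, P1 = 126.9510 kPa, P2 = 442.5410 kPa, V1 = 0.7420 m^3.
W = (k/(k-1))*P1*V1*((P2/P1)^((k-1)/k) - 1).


(k-1)/k = 0.2308
(P2/P1)^exp = 1.3340
W = 4.3333 * 126.9510 * 0.7420 * (1.3340 - 1) = 136.3283 kJ

136.3283 kJ


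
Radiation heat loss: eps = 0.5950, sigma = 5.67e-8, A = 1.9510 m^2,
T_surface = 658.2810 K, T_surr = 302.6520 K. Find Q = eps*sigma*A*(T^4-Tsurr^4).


T^4 = 1.8778e+11
Tsurr^4 = 8.3902e+09
Q = 0.5950 * 5.67e-8 * 1.9510 * 1.7939e+11 = 11807.3030 W

11807.3030 W


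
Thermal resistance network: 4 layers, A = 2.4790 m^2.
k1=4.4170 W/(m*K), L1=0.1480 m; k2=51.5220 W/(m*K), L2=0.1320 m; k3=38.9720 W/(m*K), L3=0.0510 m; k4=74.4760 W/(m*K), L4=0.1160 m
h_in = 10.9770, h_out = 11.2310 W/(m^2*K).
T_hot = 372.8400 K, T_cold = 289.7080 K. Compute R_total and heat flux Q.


R_conv_in = 1/(10.9770*2.4790) = 0.0367
R_1 = 0.1480/(4.4170*2.4790) = 0.0135
R_2 = 0.1320/(51.5220*2.4790) = 0.0010
R_3 = 0.0510/(38.9720*2.4790) = 0.0005
R_4 = 0.1160/(74.4760*2.4790) = 0.0006
R_conv_out = 1/(11.2310*2.4790) = 0.0359
R_total = 0.0884 K/W
Q = 83.1320 / 0.0884 = 940.7063 W

R_total = 0.0884 K/W, Q = 940.7063 W


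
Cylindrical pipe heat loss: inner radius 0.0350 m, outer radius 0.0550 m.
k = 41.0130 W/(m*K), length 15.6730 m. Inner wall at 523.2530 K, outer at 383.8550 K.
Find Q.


dT = 139.3980 K
ln(ro/ri) = 0.4520
Q = 2*pi*41.0130*15.6730*139.3980 / 0.4520 = 1245621.0583 W

1245621.0583 W


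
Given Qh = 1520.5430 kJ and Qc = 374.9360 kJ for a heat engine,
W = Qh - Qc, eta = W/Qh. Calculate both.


W = 1520.5430 - 374.9360 = 1145.6070 kJ
eta = 1145.6070 / 1520.5430 = 0.7534 = 75.3420%

W = 1145.6070 kJ, eta = 75.3420%


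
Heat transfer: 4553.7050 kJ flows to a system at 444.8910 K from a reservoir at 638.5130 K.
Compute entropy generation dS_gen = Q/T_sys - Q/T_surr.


dS_sys = 4553.7050/444.8910 = 10.2356 kJ/K
dS_surr = -4553.7050/638.5130 = -7.1317 kJ/K
dS_gen = 10.2356 - 7.1317 = 3.1038 kJ/K (irreversible)

dS_gen = 3.1038 kJ/K, irreversible


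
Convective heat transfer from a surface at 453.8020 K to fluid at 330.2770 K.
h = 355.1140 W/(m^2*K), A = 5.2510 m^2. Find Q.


dT = 123.5250 K
Q = 355.1140 * 5.2510 * 123.5250 = 230337.5139 W

230337.5139 W


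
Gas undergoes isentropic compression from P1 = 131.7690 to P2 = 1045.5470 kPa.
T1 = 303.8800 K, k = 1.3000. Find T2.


(k-1)/k = 0.2308
(P2/P1)^exp = 1.6128
T2 = 303.8800 * 1.6128 = 490.1015 K

490.1015 K


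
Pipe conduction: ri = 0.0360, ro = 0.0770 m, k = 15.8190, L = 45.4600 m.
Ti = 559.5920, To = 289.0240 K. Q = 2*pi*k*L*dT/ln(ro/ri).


dT = 270.5680 K
ln(ro/ri) = 0.7603
Q = 2*pi*15.8190*45.4600*270.5680 / 0.7603 = 1608005.3438 W

1608005.3438 W


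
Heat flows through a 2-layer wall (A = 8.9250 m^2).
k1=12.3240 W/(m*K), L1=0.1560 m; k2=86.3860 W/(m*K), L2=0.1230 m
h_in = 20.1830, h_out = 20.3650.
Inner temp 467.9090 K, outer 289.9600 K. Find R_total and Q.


R_conv_in = 1/(20.1830*8.9250) = 0.0056
R_1 = 0.1560/(12.3240*8.9250) = 0.0014
R_2 = 0.1230/(86.3860*8.9250) = 0.0002
R_conv_out = 1/(20.3650*8.9250) = 0.0055
R_total = 0.0126 K/W
Q = 177.9490 / 0.0126 = 14088.1627 W

R_total = 0.0126 K/W, Q = 14088.1627 W


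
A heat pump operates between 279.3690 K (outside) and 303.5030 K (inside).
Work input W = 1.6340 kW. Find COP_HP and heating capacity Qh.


COP = 303.5030 / 24.1340 = 12.5757
Qh = 12.5757 * 1.6340 = 20.5488 kW

COP = 12.5757, Qh = 20.5488 kW


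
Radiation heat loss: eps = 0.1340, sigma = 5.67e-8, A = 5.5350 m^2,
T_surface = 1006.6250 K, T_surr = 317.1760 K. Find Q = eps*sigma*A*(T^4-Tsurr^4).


T^4 = 1.0268e+12
Tsurr^4 = 1.0120e+10
Q = 0.1340 * 5.67e-8 * 5.5350 * 1.0166e+12 = 42753.7679 W

42753.7679 W


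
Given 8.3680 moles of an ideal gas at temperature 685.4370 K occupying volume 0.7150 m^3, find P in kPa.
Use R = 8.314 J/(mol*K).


P = nRT/V = 8.3680 * 8.314 * 685.4370 / 0.7150
= 47686.9159 / 0.7150 = 66694.9873 Pa = 66.6950 kPa

66.6950 kPa
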